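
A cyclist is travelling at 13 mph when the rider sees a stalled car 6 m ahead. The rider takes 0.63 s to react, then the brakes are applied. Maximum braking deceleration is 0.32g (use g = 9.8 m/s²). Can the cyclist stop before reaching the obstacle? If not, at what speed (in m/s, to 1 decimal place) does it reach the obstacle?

13 mph × 0.44704 = 5.8115 m/s.
a = 0.32 × 9.8 = 3.136 m/s².
Reaction distance = 5.8115 × 0.63 = 3.661 m.
Braking distance needed to stop: v²/(2a) = 33.774 / 6.272 = 5.385 m, so total needed = 3.661 + 5.385 = 9.046 m > 6 m — it cannot stop.
Distance remaining when braking begins: 6 − 3.661 = 2.339 m.
v² = v₀² − 2a·d = 33.774 − 2 × 3.136 × 2.339 = 19.104 m²/s².
v = √19.104 = 4.371 m/s.

No — it strikes the obstacle at 4.4 m/s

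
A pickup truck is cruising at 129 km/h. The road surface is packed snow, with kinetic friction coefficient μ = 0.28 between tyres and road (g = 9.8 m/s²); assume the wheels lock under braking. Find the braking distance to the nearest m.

Braking distance ≈ 234 m

129 km/h ÷ 3.6 = 35.8333 m/s.
a = μg = 0.28 × 9.8 = 2.744 m/s².
Braking distance = v²/(2a) = 35.8333² / (2 × 2.744) = 1284.025 / 5.488 = 233.970 m.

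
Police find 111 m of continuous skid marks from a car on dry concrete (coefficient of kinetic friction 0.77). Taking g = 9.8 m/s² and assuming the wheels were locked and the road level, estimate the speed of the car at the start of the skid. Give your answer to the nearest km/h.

Deceleration a = μg = 0.77 × 9.8 = 7.546 m/s².
v = √(2a·d) = √(2 × 7.546 × 111) = √1675.212 = 40.9294 m/s.
= 40.9294 × 3.6 = 147.346 km/h.

Initial speed ≈ 147 km/h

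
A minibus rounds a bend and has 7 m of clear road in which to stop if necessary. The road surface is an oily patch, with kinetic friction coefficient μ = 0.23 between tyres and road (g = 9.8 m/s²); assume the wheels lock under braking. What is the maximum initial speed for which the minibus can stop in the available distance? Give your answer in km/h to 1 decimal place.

a = μg = 0.23 × 9.8 = 2.254 m/s².
v²/(2a) = d ⇒ v = √(2 × 2.254 × 7) = √31.56 = 5.6178 m/s.
5.6178 m/s × 3.6 = 20.224 km/h.

Maximum speed ≈ 20.2 km/h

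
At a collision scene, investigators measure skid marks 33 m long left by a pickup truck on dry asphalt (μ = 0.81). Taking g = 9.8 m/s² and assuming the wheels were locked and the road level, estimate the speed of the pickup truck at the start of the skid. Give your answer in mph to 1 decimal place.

Deceleration a = μg = 0.81 × 9.8 = 7.938 m/s².
v = √(2a·d) = √(2 × 7.938 × 33) = √523.908 = 22.8890 m/s.
= 22.8890 ÷ 0.44704 = 51.201 mph.

Initial speed ≈ 51.2 mph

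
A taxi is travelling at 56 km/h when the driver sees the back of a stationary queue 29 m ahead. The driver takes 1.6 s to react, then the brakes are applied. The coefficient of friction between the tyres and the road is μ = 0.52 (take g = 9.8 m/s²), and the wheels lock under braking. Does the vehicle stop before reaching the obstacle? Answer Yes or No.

No

56 km/h ÷ 3.6 = 15.5556 m/s.
a = μg = 0.52 × 9.8 = 5.096 m/s².
Reaction distance = 15.5556 × 1.6 = 24.889 m.
Braking distance = v²/(2a) = 241.977 / 10.192 = 23.742 m.
Total stopping distance = 24.889 + 23.742 = 48.631 m, vs 29 m available — it cannot stop in time and overshoots by 48.631 − 29 = 19.631 m.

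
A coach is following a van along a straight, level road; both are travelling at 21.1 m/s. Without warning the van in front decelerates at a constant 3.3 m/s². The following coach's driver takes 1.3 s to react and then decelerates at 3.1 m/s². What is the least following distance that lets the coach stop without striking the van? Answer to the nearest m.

Minimum gap ≈ 32 m

Leader travels v²/(2a_L) = 445.210 / 6.600 = 67.456 m before stopping.
Follower covers v·t_r = 21.1000 × 1.3 = 27.430 m while reacting, then v²/(2a_F) = 445.210 / 6.200 = 71.808 m while braking, for a total of 27.430 + 71.808 = 99.238 m.
Since a_F ≤ a_L and the follower starts braking later, the follower is never slower than the leader, so the closest approach is when both have stopped.
Minimum gap = 99.238 − 67.456 = 31.782 m.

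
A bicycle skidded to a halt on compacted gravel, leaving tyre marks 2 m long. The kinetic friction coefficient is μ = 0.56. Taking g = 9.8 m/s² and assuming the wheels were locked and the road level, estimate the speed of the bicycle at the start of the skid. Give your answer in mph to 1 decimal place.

Deceleration a = μg = 0.56 × 9.8 = 5.488 m/s².
v = √(2a·d) = √(2 × 5.488 × 2) = √21.952 = 4.6853 m/s.
= 4.6853 ÷ 0.44704 = 10.481 mph.

Initial speed ≈ 10.5 mph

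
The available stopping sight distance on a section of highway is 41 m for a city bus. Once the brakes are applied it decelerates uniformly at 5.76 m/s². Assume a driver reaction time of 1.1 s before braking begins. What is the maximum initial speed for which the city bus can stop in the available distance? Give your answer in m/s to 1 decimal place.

Maximum speed ≈ 16.3 m/s

Stopping distance: v·t_r + v²/(2a) = 41 with t_r = 1.1 s and a = 5.760 m/s².
So v² + 12.672 v − 472.32 = 0.
Positive root: v = −a·t_r + √((a·t_r)² + 2a·d) = −6.336 + √(40.145 + 472.32) = 16.3017 m/s.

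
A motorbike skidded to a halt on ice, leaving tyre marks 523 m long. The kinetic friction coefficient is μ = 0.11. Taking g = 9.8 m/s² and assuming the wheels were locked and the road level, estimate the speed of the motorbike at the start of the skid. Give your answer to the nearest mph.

Initial speed ≈ 75 mph

Deceleration a = μg = 0.11 × 9.8 = 1.078 m/s².
v = √(2a·d) = √(2 × 1.078 × 523) = √1127.588 = 33.5796 m/s.
= 33.5796 ÷ 0.44704 = 75.115 mph.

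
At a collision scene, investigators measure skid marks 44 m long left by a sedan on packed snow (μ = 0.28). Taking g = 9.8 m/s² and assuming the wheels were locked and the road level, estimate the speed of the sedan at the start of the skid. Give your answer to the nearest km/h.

Deceleration a = μg = 0.28 × 9.8 = 2.744 m/s².
v = √(2a·d) = √(2 × 2.744 × 44) = √241.472 = 15.5394 m/s.
= 15.5394 × 3.6 = 55.942 km/h.

Initial speed ≈ 56 km/h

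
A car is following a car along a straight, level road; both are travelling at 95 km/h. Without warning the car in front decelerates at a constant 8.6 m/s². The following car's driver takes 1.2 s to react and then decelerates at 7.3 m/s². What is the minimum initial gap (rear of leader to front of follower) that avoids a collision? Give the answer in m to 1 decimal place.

95 km/h ÷ 3.6 = 26.3889 m/s.
Leader travels v²/(2a_L) = 696.374 / 17.200 = 40.487 m before stopping.
Follower covers v·t_r = 26.3889 × 1.2 = 31.667 m while reacting, then v²/(2a_F) = 696.374 / 14.600 = 47.697 m while braking, for a total of 31.667 + 47.697 = 79.364 m.
Since a_F ≤ a_L and the follower starts braking later, the follower is never slower than the leader, so the closest approach is when both have stopped.
Minimum gap = 79.364 − 40.487 = 38.877 m.

Minimum gap ≈ 38.9 m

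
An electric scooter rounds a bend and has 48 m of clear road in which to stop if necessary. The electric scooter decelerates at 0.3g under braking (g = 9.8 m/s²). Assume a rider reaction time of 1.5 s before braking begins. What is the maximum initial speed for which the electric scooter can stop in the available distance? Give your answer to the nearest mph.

a = 0.3 × 9.8 = 2.940 m/s².
Stopping distance: v·t_r + v²/(2a) = 48 with t_r = 1.5 s and a = 2.940 m/s².
So v² + 8.820 v − 282.24 = 0.
Positive root: v = −a·t_r + √((a·t_r)² + 2a·d) = −4.410 + √(19.448 + 282.24) = 12.9592 m/s.
12.9592 m/s ÷ 0.44704 = 28.989 mph.

Maximum speed ≈ 29 mph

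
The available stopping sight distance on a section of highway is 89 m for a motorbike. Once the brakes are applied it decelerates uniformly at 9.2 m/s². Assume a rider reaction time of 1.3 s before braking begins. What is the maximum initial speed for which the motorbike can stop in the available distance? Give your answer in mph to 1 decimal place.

Stopping distance: v·t_r + v²/(2a) = 89 with t_r = 1.3 s and a = 9.200 m/s².
So v² + 23.920 v − 1637.60 = 0.
Positive root: v = −a·t_r + √((a·t_r)² + 2a·d) = −11.960 + √(143.042 + 1637.60) = 30.2377 m/s.
30.2377 m/s ÷ 0.44704 = 67.640 mph.

Maximum speed ≈ 67.6 mph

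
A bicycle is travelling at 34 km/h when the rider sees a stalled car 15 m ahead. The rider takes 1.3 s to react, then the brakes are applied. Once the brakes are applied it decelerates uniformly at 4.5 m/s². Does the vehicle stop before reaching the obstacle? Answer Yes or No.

34 km/h ÷ 3.6 = 9.4444 m/s.
Reaction distance = 9.4444 × 1.3 = 12.278 m.
Braking distance = v²/(2a) = 89.197 / 9.000 = 9.911 m.
Total stopping distance = 12.278 + 9.911 = 22.189 m, vs 15 m available — it cannot stop in time and overshoots by 22.189 − 15 = 7.189 m.

No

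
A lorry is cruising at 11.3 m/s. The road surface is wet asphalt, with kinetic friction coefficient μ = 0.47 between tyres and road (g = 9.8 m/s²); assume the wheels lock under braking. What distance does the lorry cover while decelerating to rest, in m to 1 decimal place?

Braking distance ≈ 13.9 m

a = μg = 0.47 × 9.8 = 4.606 m/s².
Braking distance = v²/(2a) = 11.3000² / (2 × 4.606) = 127.690 / 9.212 = 13.861 m.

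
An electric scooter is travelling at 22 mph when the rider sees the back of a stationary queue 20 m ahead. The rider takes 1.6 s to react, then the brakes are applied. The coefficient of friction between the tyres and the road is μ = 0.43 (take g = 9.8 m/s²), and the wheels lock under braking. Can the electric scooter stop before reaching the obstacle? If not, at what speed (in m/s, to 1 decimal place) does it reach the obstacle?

22 mph × 0.44704 = 9.8349 m/s.
a = μg = 0.43 × 9.8 = 4.214 m/s².
Reaction distance = 9.8349 × 1.6 = 15.736 m.
Braking distance needed to stop: v²/(2a) = 96.725 / 8.428 = 11.477 m, so total needed = 15.736 + 11.477 = 27.213 m > 20 m — it cannot stop.
Distance remaining when braking begins: 20 − 15.736 = 4.264 m.
v² = v₀² − 2a·d = 96.725 − 2 × 4.214 × 4.264 = 60.788 m²/s².
v = √60.788 = 7.797 m/s.

No — it strikes the obstacle at 7.8 m/s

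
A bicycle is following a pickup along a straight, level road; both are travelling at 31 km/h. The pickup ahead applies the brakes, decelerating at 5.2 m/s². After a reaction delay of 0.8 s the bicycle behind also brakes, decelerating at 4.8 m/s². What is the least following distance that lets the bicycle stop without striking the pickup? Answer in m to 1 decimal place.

Minimum gap ≈ 7.5 m

31 km/h ÷ 3.6 = 8.6111 m/s.
Leader travels v²/(2a_L) = 74.151 / 10.400 = 7.130 m before stopping.
Follower covers v·t_r = 8.6111 × 0.8 = 6.889 m while reacting, then v²/(2a_F) = 74.151 / 9.600 = 7.724 m while braking, for a total of 6.889 + 7.724 = 14.613 m.
Since a_F ≤ a_L and the follower starts braking later, the follower is never slower than the leader, so the closest approach is when both have stopped.
Minimum gap = 14.613 − 7.130 = 7.483 m.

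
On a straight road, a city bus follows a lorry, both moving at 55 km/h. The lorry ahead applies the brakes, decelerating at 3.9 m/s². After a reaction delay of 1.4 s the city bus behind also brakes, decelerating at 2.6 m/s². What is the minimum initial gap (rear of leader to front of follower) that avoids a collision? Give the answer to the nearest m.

55 km/h ÷ 3.6 = 15.2778 m/s.
Leader travels v²/(2a_L) = 233.411 / 7.800 = 29.924 m before stopping.
Follower covers v·t_r = 15.2778 × 1.4 = 21.389 m while reacting, then v²/(2a_F) = 233.411 / 5.200 = 44.887 m while braking, for a total of 21.389 + 44.887 = 66.276 m.
Since a_F ≤ a_L and the follower starts braking later, the follower is never slower than the leader, so the closest approach is when both have stopped.
Minimum gap = 66.276 − 29.924 = 36.352 m.

Minimum gap ≈ 36 m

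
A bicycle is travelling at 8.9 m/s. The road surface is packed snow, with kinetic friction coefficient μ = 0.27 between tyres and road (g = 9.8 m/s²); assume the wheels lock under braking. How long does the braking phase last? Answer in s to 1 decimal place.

Braking time ≈ 3.4 s

a = μg = 0.27 × 9.8 = 2.646 m/s².
Braking time = v/a = 8.9000 / 2.646 = 3.364 s.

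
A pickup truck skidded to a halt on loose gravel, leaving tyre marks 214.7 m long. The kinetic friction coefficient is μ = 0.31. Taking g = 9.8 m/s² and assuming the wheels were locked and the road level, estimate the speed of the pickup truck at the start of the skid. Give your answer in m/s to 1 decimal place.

Deceleration a = μg = 0.31 × 9.8 = 3.038 m/s².
v = √(2a·d) = √(2 × 3.038 × 214.7) = √1304.517 = 36.1181 m/s.

Initial speed ≈ 36.1 m/s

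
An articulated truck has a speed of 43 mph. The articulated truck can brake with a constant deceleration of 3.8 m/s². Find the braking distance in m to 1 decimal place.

Braking distance ≈ 48.6 m

43 mph × 0.44704 = 19.2227 m/s.
Braking distance = v²/(2a) = 19.2227² / (2 × 3.800) = 369.512 / 7.600 = 48.620 m.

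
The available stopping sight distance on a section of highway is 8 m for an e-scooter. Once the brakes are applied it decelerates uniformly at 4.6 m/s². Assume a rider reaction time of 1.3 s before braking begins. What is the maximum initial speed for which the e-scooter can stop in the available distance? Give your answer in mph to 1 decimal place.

Maximum speed ≈ 10.0 mph

Stopping distance: v·t_r + v²/(2a) = 8 with t_r = 1.3 s and a = 4.600 m/s².
So v² + 11.960 v − 73.60 = 0.
Positive root: v = −a·t_r + √((a·t_r)² + 2a·d) = −5.980 + √(35.760 + 73.60) = 4.4775 m/s.
4.4775 m/s ÷ 0.44704 = 10.016 mph.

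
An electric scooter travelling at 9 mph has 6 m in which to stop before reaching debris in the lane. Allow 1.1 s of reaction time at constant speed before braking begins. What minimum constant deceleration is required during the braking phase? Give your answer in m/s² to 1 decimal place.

Required deceleration ≈ 5.1 m/s²

9 mph × 0.44704 = 4.0234 m/s.
Distance covered during reaction = 4.0234 × 1.1 = 4.426 m.
Distance available for braking: 6 − 4.426 = 1.574 m.
v² = 2a·d ⇒ a = v²/(2d) = 4.0234² / (2 × 1.574) = 16.188 / 3.148 = 5.1423 m/s².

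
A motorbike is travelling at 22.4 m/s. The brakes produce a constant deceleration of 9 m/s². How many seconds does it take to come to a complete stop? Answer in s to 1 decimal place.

Braking time = v/a = 22.4000 / 9.000 = 2.489 s.

Braking time ≈ 2.5 s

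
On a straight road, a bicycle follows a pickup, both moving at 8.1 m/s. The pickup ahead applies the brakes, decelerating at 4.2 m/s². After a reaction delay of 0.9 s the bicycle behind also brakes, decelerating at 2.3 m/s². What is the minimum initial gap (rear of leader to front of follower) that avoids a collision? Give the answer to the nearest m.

Leader travels v²/(2a_L) = 65.610 / 8.400 = 7.811 m before stopping.
Follower covers v·t_r = 8.1000 × 0.9 = 7.290 m while reacting, then v²/(2a_F) = 65.610 / 4.600 = 14.263 m while braking, for a total of 7.290 + 14.263 = 21.553 m.
Since a_F ≤ a_L and the follower starts braking later, the follower is never slower than the leader, so the closest approach is when both have stopped.
Minimum gap = 21.553 − 7.811 = 13.742 m.

Minimum gap ≈ 14 m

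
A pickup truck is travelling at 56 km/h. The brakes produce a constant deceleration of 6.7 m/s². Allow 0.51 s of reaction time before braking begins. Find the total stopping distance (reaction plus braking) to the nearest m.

56 km/h ÷ 3.6 = 15.5556 m/s.
Reaction distance = v·t_r = 15.5556 × 0.51 = 7.933 m.
Braking distance = v²/(2a) = 15.5556² / (2 × 6.700) = 241.977 / 13.400 = 18.058 m.
Total = 7.933 + 18.058 = 25.991 m.

Total stopping distance ≈ 26 m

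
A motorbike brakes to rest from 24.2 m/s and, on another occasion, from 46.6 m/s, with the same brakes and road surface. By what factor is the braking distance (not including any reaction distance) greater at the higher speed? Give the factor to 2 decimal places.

Factor ≈ 3.71

Braking distance d = v²/(2a), so with a fixed, d ∝ v².
Factor = (46.6/24.2)² = 1.9256² = 3.7079.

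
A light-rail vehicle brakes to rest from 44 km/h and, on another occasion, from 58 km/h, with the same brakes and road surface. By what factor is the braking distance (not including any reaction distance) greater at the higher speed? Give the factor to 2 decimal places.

Braking distance d = v²/(2a), so with a fixed, d ∝ v².
Factor = (58/44)² = 1.3182² = 1.7377.

Factor ≈ 1.74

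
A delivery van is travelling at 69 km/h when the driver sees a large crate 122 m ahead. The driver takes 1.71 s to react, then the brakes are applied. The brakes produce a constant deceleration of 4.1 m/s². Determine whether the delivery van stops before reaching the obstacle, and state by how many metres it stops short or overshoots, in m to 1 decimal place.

Yes — it stops 44.4 m short of the obstacle

69 km/h ÷ 3.6 = 19.1667 m/s.
Reaction distance = 19.1667 × 1.71 = 32.775 m.
Braking distance = v²/(2a) = 367.362 / 8.200 = 44.800 m.
Total stopping distance = 32.775 + 44.800 = 77.575 m, vs 122 m available — it stops with 122 − 77.575 = 44.425 m to spare.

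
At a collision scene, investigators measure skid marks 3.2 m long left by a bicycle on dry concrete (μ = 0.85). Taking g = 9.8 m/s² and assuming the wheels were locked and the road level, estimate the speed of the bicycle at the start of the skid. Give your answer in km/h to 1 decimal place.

Initial speed ≈ 26.3 km/h

Deceleration a = μg = 0.85 × 9.8 = 8.330 m/s².
v = √(2a·d) = √(2 × 8.330 × 3.2) = √53.312 = 7.3015 m/s.
= 7.3015 × 3.6 = 26.285 km/h.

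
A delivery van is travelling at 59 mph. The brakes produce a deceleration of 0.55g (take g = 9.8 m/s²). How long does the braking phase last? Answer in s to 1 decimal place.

Braking time ≈ 4.9 s

59 mph × 0.44704 = 26.3754 m/s.
a = 0.55 × 9.8 = 5.390 m/s².
Braking time = v/a = 26.3754 / 5.390 = 4.893 s.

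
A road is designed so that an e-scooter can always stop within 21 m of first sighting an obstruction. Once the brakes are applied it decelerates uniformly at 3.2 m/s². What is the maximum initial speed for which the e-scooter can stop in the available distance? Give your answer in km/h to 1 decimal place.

Maximum speed ≈ 41.7 km/h

v²/(2a) = d ⇒ v = √(2 × 3.200 × 21) = √134.40 = 11.5931 m/s.
11.5931 m/s × 3.6 = 41.735 km/h.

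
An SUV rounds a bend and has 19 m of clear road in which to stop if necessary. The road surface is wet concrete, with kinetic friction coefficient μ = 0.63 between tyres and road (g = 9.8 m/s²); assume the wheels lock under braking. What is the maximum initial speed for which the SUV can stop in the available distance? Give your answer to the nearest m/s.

a = μg = 0.63 × 9.8 = 6.174 m/s².
v²/(2a) = d ⇒ v = √(2 × 6.174 × 19) = √234.61 = 15.3170 m/s.

Maximum speed ≈ 15 m/s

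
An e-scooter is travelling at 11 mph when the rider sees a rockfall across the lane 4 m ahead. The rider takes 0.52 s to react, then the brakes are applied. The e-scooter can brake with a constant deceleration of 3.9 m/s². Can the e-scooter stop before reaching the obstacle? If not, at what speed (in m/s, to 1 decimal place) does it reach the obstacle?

11 mph × 0.44704 = 4.9174 m/s.
Reaction distance = 4.9174 × 0.52 = 2.557 m.
Braking distance needed to stop: v²/(2a) = 24.181 / 7.800 = 3.100 m, so total needed = 2.557 + 3.100 = 5.657 m > 4 m — it cannot stop.
Distance remaining when braking begins: 4 − 2.557 = 1.443 m.
v² = v₀² − 2a·d = 24.181 − 2 × 3.900 × 1.443 = 12.926 m²/s².
v = √12.926 = 3.595 m/s.

No — it strikes the obstacle at 3.6 m/s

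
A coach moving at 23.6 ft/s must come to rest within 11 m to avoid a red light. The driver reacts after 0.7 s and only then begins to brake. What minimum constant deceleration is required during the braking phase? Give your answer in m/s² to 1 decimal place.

Required deceleration ≈ 4.3 m/s²

23.6 ft/s × 0.3048 = 7.1933 m/s.
Distance covered during reaction = 7.1933 × 0.7 = 5.035 m.
Distance available for braking: 11 − 5.035 = 5.965 m.
v² = 2a·d ⇒ a = v²/(2d) = 7.1933² / (2 × 5.965) = 51.744 / 11.930 = 4.3373 m/s².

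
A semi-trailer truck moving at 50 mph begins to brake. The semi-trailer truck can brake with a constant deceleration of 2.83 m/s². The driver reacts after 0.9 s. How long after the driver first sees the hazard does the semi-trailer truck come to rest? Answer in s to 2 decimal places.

50 mph × 0.44704 = 22.3520 m/s.
Braking time = v/a = 22.3520 / 2.830 = 7.898 s.
Total = 0.9 + 7.898 = 8.798 s.

Total time ≈ 8.80 s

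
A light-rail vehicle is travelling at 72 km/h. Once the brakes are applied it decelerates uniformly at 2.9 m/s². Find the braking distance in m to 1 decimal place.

Braking distance ≈ 69.0 m

72 km/h ÷ 3.6 = 20.0000 m/s.
Braking distance = v²/(2a) = 20.0000² / (2 × 2.900) = 400.000 / 5.800 = 68.966 m.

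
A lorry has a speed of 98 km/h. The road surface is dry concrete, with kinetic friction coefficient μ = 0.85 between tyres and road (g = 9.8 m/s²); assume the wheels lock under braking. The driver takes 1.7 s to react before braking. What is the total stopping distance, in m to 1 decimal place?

Total stopping distance ≈ 90.8 m

98 km/h ÷ 3.6 = 27.2222 m/s.
a = μg = 0.85 × 9.8 = 8.330 m/s².
Reaction distance = v·t_r = 27.2222 × 1.7 = 46.278 m.
Braking distance = v²/(2a) = 27.2222² / (2 × 8.330) = 741.048 / 16.660 = 44.481 m.
Total = 46.278 + 44.481 = 90.759 m.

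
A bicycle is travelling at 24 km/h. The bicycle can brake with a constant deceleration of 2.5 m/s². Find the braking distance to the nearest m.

24 km/h ÷ 3.6 = 6.6667 m/s.
Braking distance = v²/(2a) = 6.6667² / (2 × 2.500) = 44.445 / 5.000 = 8.889 m.

Braking distance ≈ 9 m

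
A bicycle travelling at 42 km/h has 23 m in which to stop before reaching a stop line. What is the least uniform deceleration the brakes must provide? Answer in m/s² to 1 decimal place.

Required deceleration ≈ 3.0 m/s²

42 km/h ÷ 3.6 = 11.6667 m/s.
v² = 2a·d ⇒ a = v²/(2d) = 11.6667² / (2 × 23.000) = 136.112 / 46.000 = 2.9590 m/s².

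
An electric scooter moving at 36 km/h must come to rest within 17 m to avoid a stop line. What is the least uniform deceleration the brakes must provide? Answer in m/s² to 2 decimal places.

36 km/h ÷ 3.6 = 10.0000 m/s.
v² = 2a·d ⇒ a = v²/(2d) = 10.0000² / (2 × 17.000) = 100.000 / 34.000 = 2.9412 m/s².

Required deceleration ≈ 2.94 m/s²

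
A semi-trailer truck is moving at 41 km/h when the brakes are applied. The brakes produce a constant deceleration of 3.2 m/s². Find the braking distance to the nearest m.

Braking distance ≈ 20 m

41 km/h ÷ 3.6 = 11.3889 m/s.
Braking distance = v²/(2a) = 11.3889² / (2 × 3.200) = 129.707 / 6.400 = 20.267 m.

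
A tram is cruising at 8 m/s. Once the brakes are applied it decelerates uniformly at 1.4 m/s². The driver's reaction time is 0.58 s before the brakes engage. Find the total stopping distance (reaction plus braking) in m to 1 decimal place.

Reaction distance = v·t_r = 8.0000 × 0.58 = 4.640 m.
Braking distance = v²/(2a) = 8.0000² / (2 × 1.400) = 64.000 / 2.800 = 22.857 m.
Total = 4.640 + 22.857 = 27.497 m.

Total stopping distance ≈ 27.5 m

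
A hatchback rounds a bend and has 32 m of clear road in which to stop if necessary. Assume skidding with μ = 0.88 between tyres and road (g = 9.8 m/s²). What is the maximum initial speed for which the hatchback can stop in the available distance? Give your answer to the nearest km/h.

Maximum speed ≈ 85 km/h

a = μg = 0.88 × 9.8 = 8.624 m/s².
v²/(2a) = d ⇒ v = √(2 × 8.624 × 32) = √551.94 = 23.4934 m/s.
23.4934 m/s × 3.6 = 84.576 km/h.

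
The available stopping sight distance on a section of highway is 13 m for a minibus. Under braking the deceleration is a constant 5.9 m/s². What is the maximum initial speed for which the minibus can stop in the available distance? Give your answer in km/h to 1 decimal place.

v²/(2a) = d ⇒ v = √(2 × 5.900 × 13) = √153.40 = 12.3855 m/s.
12.3855 m/s × 3.6 = 44.588 km/h.

Maximum speed ≈ 44.6 km/h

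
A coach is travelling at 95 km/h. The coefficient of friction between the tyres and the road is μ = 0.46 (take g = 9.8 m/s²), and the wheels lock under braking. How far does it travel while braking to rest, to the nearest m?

95 km/h ÷ 3.6 = 26.3889 m/s.
a = μg = 0.46 × 9.8 = 4.508 m/s².
Braking distance = v²/(2a) = 26.3889² / (2 × 4.508) = 696.374 / 9.016 = 77.238 m.

Braking distance ≈ 77 m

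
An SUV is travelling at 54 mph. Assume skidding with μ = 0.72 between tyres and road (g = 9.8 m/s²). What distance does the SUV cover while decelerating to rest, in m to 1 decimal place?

Braking distance ≈ 41.3 m

54 mph × 0.44704 = 24.1402 m/s.
a = μg = 0.72 × 9.8 = 7.056 m/s².
Braking distance = v²/(2a) = 24.1402² / (2 × 7.056) = 582.749 / 14.112 = 41.295 m.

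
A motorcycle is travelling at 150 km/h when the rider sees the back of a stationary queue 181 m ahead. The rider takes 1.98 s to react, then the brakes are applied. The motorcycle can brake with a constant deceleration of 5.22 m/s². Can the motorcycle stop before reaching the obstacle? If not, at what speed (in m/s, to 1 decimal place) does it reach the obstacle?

No — it strikes the obstacle at 26.6 m/s

150 km/h ÷ 3.6 = 41.6667 m/s.
Reaction distance = 41.6667 × 1.98 = 82.500 m.
Braking distance needed to stop: v²/(2a) = 1736.114 / 10.440 = 166.294 m, so total needed = 82.500 + 166.294 = 248.794 m > 181 m — it cannot stop.
Distance remaining when braking begins: 181 − 82.500 = 98.500 m.
v² = v₀² − 2a·d = 1736.114 − 2 × 5.220 × 98.500 = 707.774 m²/s².
v = √707.774 = 26.604 m/s.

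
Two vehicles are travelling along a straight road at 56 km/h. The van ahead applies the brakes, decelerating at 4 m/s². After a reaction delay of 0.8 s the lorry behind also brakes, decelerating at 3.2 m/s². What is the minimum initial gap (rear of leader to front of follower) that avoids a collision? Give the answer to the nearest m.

56 km/h ÷ 3.6 = 15.5556 m/s.
Leader travels v²/(2a_L) = 241.977 / 8.000 = 30.247 m before stopping.
Follower covers v·t_r = 15.5556 × 0.8 = 12.444 m while reacting, then v²/(2a_F) = 241.977 / 6.400 = 37.809 m while braking, for a total of 12.444 + 37.809 = 50.253 m.
Since a_F ≤ a_L and the follower starts braking later, the follower is never slower than the leader, so the closest approach is when both have stopped.
Minimum gap = 50.253 − 30.247 = 20.006 m.

Minimum gap ≈ 20 m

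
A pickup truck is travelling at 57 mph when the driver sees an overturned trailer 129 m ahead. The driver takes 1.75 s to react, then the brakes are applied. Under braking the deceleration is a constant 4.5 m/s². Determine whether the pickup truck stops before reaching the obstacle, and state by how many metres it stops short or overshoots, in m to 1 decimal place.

57 mph × 0.44704 = 25.4813 m/s.
Reaction distance = 25.4813 × 1.75 = 44.592 m.
Braking distance = v²/(2a) = 649.297 / 9.000 = 72.144 m.
Total stopping distance = 44.592 + 72.144 = 116.736 m, vs 129 m available — it stops with 129 − 116.736 = 12.264 m to spare.

Yes — it stops 12.3 m short of the obstacle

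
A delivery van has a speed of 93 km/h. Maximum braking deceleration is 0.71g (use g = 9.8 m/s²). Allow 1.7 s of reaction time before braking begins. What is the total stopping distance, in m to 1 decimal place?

Total stopping distance ≈ 91.9 m

93 km/h ÷ 3.6 = 25.8333 m/s.
a = 0.71 × 9.8 = 6.958 m/s².
Reaction distance = v·t_r = 25.8333 × 1.7 = 43.917 m.
Braking distance = v²/(2a) = 25.8333² / (2 × 6.958) = 667.359 / 13.916 = 47.956 m.
Total = 43.917 + 47.956 = 91.873 m.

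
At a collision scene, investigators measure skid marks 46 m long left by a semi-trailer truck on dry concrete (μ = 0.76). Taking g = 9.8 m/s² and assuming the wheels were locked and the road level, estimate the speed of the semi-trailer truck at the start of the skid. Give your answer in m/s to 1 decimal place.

Deceleration a = μg = 0.76 × 9.8 = 7.448 m/s².
v = √(2a·d) = √(2 × 7.448 × 46) = √685.216 = 26.1766 m/s.

Initial speed ≈ 26.2 m/s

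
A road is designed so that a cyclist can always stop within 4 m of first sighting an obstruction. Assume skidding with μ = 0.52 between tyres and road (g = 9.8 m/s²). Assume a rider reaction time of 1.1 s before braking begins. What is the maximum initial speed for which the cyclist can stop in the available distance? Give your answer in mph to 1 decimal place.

Maximum speed ≈ 6.5 mph

a = μg = 0.52 × 9.8 = 5.096 m/s².
Stopping distance: v·t_r + v²/(2a) = 4 with t_r = 1.1 s and a = 5.096 m/s².
So v² + 11.211 v − 40.77 = 0.
Positive root: v = −a·t_r + √((a·t_r)² + 2a·d) = −5.606 + √(31.427 + 40.77) = 2.8909 m/s.
2.8909 m/s ÷ 0.44704 = 6.467 mph.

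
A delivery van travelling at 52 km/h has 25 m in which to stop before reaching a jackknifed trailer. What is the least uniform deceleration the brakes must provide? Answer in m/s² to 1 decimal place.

52 km/h ÷ 3.6 = 14.4444 m/s.
v² = 2a·d ⇒ a = v²/(2d) = 14.4444² / (2 × 25.000) = 208.641 / 50.000 = 4.1728 m/s².

Required deceleration ≈ 4.2 m/s²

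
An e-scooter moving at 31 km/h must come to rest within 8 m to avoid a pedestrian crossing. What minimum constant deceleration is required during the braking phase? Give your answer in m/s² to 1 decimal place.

31 km/h ÷ 3.6 = 8.6111 m/s.
v² = 2a·d ⇒ a = v²/(2d) = 8.6111² / (2 × 8.000) = 74.151 / 16.000 = 4.6344 m/s².

Required deceleration ≈ 4.6 m/s²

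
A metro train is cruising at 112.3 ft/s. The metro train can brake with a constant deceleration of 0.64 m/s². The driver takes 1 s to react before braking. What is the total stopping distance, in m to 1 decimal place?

112.3 ft/s × 0.3048 = 34.2290 m/s.
Reaction distance = v·t_r = 34.2290 × 1 = 34.229 m.
Braking distance = v²/(2a) = 34.2290² / (2 × 0.640) = 1171.624 / 1.280 = 915.331 m.
Total = 34.229 + 915.331 = 949.560 m.

Total stopping distance ≈ 949.6 m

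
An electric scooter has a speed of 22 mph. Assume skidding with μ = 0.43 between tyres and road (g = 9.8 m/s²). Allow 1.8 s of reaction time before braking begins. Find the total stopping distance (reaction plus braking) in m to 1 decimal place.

22 mph × 0.44704 = 9.8349 m/s.
a = μg = 0.43 × 9.8 = 4.214 m/s².
Reaction distance = v·t_r = 9.8349 × 1.8 = 17.703 m.
Braking distance = v²/(2a) = 9.8349² / (2 × 4.214) = 96.725 / 8.428 = 11.477 m.
Total = 17.703 + 11.477 = 29.180 m.

Total stopping distance ≈ 29.2 m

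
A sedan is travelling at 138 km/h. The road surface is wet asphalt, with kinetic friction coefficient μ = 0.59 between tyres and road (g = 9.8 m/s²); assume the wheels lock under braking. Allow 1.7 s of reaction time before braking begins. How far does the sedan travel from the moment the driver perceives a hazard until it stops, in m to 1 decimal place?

138 km/h ÷ 3.6 = 38.3333 m/s.
a = μg = 0.59 × 9.8 = 5.782 m/s².
Reaction distance = v·t_r = 38.3333 × 1.7 = 65.167 m.
Braking distance = v²/(2a) = 38.3333² / (2 × 5.782) = 1469.442 / 11.564 = 127.070 m.
Total = 65.167 + 127.070 = 192.237 m.

Total stopping distance ≈ 192.2 m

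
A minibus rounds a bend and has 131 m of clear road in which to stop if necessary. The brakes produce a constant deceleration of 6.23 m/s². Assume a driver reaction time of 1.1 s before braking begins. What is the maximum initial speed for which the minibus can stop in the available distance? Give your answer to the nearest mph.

Maximum speed ≈ 76 mph

Stopping distance: v·t_r + v²/(2a) = 131 with t_r = 1.1 s and a = 6.230 m/s².
So v² + 13.706 v − 1632.26 = 0.
Positive root: v = −a·t_r + √((a·t_r)² + 2a·d) = −6.853 + √(46.964 + 1632.26) = 34.1253 m/s.
34.1253 m/s ÷ 0.44704 = 76.336 mph.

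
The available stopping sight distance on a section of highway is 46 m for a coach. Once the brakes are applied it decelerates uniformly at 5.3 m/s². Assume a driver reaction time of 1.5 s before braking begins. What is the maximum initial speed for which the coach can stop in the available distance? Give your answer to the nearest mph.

Maximum speed ≈ 35 mph

Stopping distance: v·t_r + v²/(2a) = 46 with t_r = 1.5 s and a = 5.300 m/s².
So v² + 15.900 v − 487.60 = 0.
Positive root: v = −a·t_r + √((a·t_r)² + 2a·d) = −7.950 + √(63.203 + 487.60) = 15.5192 m/s.
15.5192 m/s ÷ 0.44704 = 34.715 mph.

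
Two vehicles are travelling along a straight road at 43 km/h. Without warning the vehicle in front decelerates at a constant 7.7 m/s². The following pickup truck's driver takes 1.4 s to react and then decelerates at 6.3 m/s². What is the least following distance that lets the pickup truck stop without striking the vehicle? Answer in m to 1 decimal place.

Minimum gap ≈ 18.8 m

43 km/h ÷ 3.6 = 11.9444 m/s.
Leader travels v²/(2a_L) = 142.669 / 15.400 = 9.264 m before stopping.
Follower covers v·t_r = 11.9444 × 1.4 = 16.722 m while reacting, then v²/(2a_F) = 142.669 / 12.600 = 11.323 m while braking, for a total of 16.722 + 11.323 = 28.045 m.
Since a_F ≤ a_L and the follower starts braking later, the follower is never slower than the leader, so the closest approach is when both have stopped.
Minimum gap = 28.045 − 9.264 = 18.781 m.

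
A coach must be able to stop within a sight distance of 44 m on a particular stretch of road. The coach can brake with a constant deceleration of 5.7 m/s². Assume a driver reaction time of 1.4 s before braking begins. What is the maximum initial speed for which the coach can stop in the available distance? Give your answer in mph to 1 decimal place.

Maximum speed ≈ 35.3 mph

Stopping distance: v·t_r + v²/(2a) = 44 with t_r = 1.4 s and a = 5.700 m/s².
So v² + 15.960 v − 501.60 = 0.
Positive root: v = −a·t_r + √((a·t_r)² + 2a·d) = −7.980 + √(63.680 + 501.60) = 15.7956 m/s.
15.7956 m/s ÷ 0.44704 = 35.334 mph.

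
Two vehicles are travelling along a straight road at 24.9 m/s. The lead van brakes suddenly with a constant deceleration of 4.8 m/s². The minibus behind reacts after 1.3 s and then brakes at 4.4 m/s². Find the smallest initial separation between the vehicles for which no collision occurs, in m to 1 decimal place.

Minimum gap ≈ 38.2 m

Leader travels v²/(2a_L) = 620.010 / 9.600 = 64.584 m before stopping.
Follower covers v·t_r = 24.9000 × 1.3 = 32.370 m while reacting, then v²/(2a_F) = 620.010 / 8.800 = 70.456 m while braking, for a total of 32.370 + 70.456 = 102.826 m.
Since a_F ≤ a_L and the follower starts braking later, the follower is never slower than the leader, so the closest approach is when both have stopped.
Minimum gap = 102.826 − 64.584 = 38.242 m.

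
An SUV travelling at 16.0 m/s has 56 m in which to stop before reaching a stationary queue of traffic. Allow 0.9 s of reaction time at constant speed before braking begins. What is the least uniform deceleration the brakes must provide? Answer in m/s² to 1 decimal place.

Required deceleration ≈ 3.1 m/s²

Distance covered during reaction = 16.0000 × 0.9 = 14.400 m.
Distance available for braking: 56 − 14.400 = 41.600 m.
v² = 2a·d ⇒ a = v²/(2d) = 16.0000² / (2 × 41.600) = 256.000 / 83.200 = 3.0769 m/s².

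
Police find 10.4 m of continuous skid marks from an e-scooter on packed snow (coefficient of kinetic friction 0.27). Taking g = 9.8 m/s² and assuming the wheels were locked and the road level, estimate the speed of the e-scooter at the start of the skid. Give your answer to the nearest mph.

Deceleration a = μg = 0.27 × 9.8 = 2.646 m/s².
v = √(2a·d) = √(2 × 2.646 × 10.4) = √55.037 = 7.4187 m/s.
= 7.4187 ÷ 0.44704 = 16.595 mph.

Initial speed ≈ 17 mph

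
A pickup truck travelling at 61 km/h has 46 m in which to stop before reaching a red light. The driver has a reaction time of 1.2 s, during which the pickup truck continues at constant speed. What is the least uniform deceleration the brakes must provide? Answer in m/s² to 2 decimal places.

61 km/h ÷ 3.6 = 16.9444 m/s.
Distance covered during reaction = 16.9444 × 1.2 = 20.333 m.
Distance available for braking: 46 − 20.333 = 25.667 m.
v² = 2a·d ⇒ a = v²/(2d) = 16.9444² / (2 × 25.667) = 287.113 / 51.334 = 5.5930 m/s².

Required deceleration ≈ 5.59 m/s²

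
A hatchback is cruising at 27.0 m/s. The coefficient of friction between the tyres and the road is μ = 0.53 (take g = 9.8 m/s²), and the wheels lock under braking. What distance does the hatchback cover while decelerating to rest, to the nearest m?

Braking distance ≈ 70 m

a = μg = 0.53 × 9.8 = 5.194 m/s².
Braking distance = v²/(2a) = 27.0000² / (2 × 5.194) = 729.000 / 10.388 = 70.177 m.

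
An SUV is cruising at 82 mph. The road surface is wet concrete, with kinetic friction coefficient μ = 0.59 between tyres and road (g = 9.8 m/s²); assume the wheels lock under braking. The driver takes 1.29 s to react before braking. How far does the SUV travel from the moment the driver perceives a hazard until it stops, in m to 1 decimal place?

82 mph × 0.44704 = 36.6573 m/s.
a = μg = 0.59 × 9.8 = 5.782 m/s².
Reaction distance = v·t_r = 36.6573 × 1.29 = 47.288 m.
Braking distance = v²/(2a) = 36.6573² / (2 × 5.782) = 1343.758 / 11.564 = 116.202 m.
Total = 47.288 + 116.202 = 163.490 m.

Total stopping distance ≈ 163.5 m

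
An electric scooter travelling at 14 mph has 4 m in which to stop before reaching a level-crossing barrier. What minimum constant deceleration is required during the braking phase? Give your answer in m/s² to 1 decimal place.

Required deceleration ≈ 4.9 m/s²

14 mph × 0.44704 = 6.2586 m/s.
v² = 2a·d ⇒ a = v²/(2d) = 6.2586² / (2 × 4.000) = 39.170 / 8.000 = 4.8963 m/s².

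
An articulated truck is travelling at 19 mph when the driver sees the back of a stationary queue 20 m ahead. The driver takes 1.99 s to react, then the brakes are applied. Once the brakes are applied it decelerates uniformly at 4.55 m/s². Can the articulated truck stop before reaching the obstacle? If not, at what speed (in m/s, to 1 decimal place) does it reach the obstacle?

19 mph × 0.44704 = 8.4938 m/s.
Reaction distance = 8.4938 × 1.99 = 16.903 m.
Braking distance needed to stop: v²/(2a) = 72.145 / 9.100 = 7.928 m, so total needed = 16.903 + 7.928 = 24.831 m > 20 m — it cannot stop.
Distance remaining when braking begins: 20 − 16.903 = 3.097 m.
v² = v₀² − 2a·d = 72.145 − 2 × 4.550 × 3.097 = 43.962 m²/s².
v = √43.962 = 6.630 m/s.

No — it strikes the obstacle at 6.6 m/s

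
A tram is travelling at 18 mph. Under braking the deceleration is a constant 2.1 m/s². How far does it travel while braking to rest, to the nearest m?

Braking distance ≈ 15 m

18 mph × 0.44704 = 8.0467 m/s.
Braking distance = v²/(2a) = 8.0467² / (2 × 2.100) = 64.749 / 4.200 = 15.416 m.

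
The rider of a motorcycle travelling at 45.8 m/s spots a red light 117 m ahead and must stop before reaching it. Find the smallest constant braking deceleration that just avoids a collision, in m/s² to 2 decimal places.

Required deceleration ≈ 8.96 m/s²

v² = 2a·d ⇒ a = v²/(2d) = 45.8000² / (2 × 117.000) = 2097.640 / 234.000 = 8.9643 m/s².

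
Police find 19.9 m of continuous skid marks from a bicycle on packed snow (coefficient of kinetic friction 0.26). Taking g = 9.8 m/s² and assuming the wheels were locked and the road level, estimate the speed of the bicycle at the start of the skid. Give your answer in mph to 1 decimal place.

Initial speed ≈ 22.5 mph

Deceleration a = μg = 0.26 × 9.8 = 2.548 m/s².
v = √(2a·d) = √(2 × 2.548 × 19.9) = √101.410 = 10.0703 m/s.
= 10.0703 ÷ 0.44704 = 22.527 mph.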